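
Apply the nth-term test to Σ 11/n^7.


lim(n→∞) 11/n^7 = 0
lim aₙ = 0 → nth-term test is INCONCLUSIVE
(Need other tests; this is actually a convergent p-series with p=7 > 1)

Inconclusive (lim aₙ = 0; need another test)


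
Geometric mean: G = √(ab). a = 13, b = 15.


GM = √(13×15) = √195 = 13.9642

GM = 13.9642


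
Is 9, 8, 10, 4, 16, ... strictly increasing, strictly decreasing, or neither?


Differences: -1, 2, -6, 12
Difference at position 2 is +2 (> 0) but position 1 is -1 (< 0) — sequence both rises and falls
→ NOT monotonic

Not monotonic


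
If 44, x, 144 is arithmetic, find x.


AM = (44 + 144)/2 = 188/2 = 94

AM = 94


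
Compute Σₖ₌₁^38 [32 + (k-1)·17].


aₙ = 32 + (38-1)×17 = 661
Sₙ = n(a₁+aₙ)/2 = 38×(32+661)/2
= 38×693/2 = 13167

S_38 = 13167


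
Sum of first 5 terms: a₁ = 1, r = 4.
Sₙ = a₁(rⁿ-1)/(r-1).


Sₙ = 1×(4^5 - 1)/(4 - 1)
= 1×(1024 - 1)/3
= 1×1023/3
= 341

S_5 = 341


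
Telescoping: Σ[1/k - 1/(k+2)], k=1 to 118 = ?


Telescoping with gap 2: two head and two tail terms survive.
= (1 + 1/2) - (1/119 + 1/120)
= 3/2 - 1/119 - 1/120 = 21181/14280

Sum = 21181/14280


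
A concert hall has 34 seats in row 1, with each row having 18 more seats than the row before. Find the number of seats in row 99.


aₙ = a₁ + (n-1)d
= 34 + (99-1)×18
= 34 + 1764
= 1798

a_99 = 1798


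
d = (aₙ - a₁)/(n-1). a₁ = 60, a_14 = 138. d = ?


d = (aₙ - a₁)/(n-1)
= (138 - 60)/(14-1)
= 78/13 = 6

d = 6


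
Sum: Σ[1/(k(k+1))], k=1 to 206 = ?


1/(k(k+1)) = 1/k - 1/(k+1) (partial fractions)
Telescoping: Σ = 1 - 1/207 = 206/207

Sum = 206/207


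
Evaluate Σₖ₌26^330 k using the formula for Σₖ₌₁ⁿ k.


Σₖ₌26^330 k = Σₖ₌₁^330 k − Σₖ₌₁^25 k
= 330·331/2 − 25·26/2
= 54615 − 325 = 54290

Σk = 54290


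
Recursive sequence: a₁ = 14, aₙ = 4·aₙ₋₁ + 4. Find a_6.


Computing step by step:
a_1 = 14
a_2 = 60
a_3 = 244
a_4 = 980
a_5 = 3924
a_6 = 15700


a_6 = 15700


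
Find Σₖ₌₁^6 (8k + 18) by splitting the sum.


Σ(8k+18) = 8·Σk + 18·n
= 8·21 + 18·6
= 168 + 108 = 276

Σ = 276


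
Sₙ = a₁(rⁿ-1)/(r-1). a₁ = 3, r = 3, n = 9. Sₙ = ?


Sₙ = 3×(3^9 - 1)/(3 - 1)
= 3×(19683 - 1)/2
= 3×19682/2
= 29523

S_9 = 29523


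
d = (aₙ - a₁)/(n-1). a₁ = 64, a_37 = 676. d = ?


d = (aₙ - a₁)/(n-1)
= (676 - 64)/(37-1)
= 612/36 = 17

d = 17


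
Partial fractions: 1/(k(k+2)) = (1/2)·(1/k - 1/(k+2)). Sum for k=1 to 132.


1/(k(k+2)) = (1/2)·(1/k - 1/(k+2)) (partial fractions)
Telescoping: Σ = (1/2)·(1 + 1/2 - 1/133 - 1/134) = 13233/17822

Sum = 13233/17822


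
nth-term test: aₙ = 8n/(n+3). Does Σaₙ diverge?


lim(n→∞) 8n/(n+3) = 8/1 = 8  (divide numerator and denominator by n)
lim aₙ = 8 ≠ 0 → series DIVERGES

Diverges (lim aₙ = 8 ≠ 0)


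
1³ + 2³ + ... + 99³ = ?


n(n+1)/2 = 99×100/2 = 4950
Σk³ = 4950² = 24502500

Σk³ = 24502500


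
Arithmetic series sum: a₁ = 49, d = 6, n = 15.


aₙ = 49 + (15-1)×6 = 133
Sₙ = n(a₁+aₙ)/2 = 15×(49+133)/2
= 15×182/2 = 1365

S_15 = 1365


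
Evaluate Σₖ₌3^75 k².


Σₖ₌3^75 k² = Σₖ₌₁^75 k² − Σₖ₌₁^2 k²
= 75·76·151/6 − 2·3·5/6
= 143450 − 5 = 143445

Σk² = 143445


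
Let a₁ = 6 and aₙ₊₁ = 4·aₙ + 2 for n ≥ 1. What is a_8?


Computing step by step:
a_1 = 6
a_2 = 26
a_3 = 106
a_4 = 426
a_5 = 1706
a_6 = 6826
a_7 = 27306
a_8 = 109226


a_8 = 109226


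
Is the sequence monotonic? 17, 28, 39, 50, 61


Differences: 11, 11, 11, 11
All differences > 0 → strictly INCREASING

Monotonically increasing


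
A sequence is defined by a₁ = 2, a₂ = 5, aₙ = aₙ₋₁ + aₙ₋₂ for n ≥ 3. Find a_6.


Computing iteratively: 2, 5, 7, 12, 19, 31
a_6 = 31

a_6 = 31


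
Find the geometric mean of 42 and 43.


GM = √(42×43) = √1806 = 42.4971

GM = 42.4971


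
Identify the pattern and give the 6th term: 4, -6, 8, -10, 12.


Pattern: alternating sign, magnitude arithmetic (d=2)
Terms: 4, -6, 8, -10, 12
Next term = -14

Next term = -14


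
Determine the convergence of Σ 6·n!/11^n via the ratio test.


aₙ = 6·n!/11^n
a_{n+1}/aₙ = (n+1)!/11^(n+1) × 11^n/n!  (constant 6 cancels)
= (n+1)/11
L = lim(n→∞) (n+1)/11 = ∞
L > 1 → series DIVERGES

Diverges (ratio test: L = ∞ > 1)


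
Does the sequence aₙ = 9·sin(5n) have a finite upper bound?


For all n, -1 ≤ sin(5n) ≤ 1, so -9 ≤ 9·sin(5n) ≤ 9
Lower bound: -9, Upper bound: 9
The sequence IS bounded

Bounded (-9 ≤ aₙ ≤ 9)


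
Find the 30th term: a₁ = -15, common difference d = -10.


aₙ = a₁ + (n-1)d
= -15 + (30-1)×-10
= -15 - 290
= -305

a_30 = -305


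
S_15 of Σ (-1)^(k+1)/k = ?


S = 1 - 1/2 + 1/3 - 1/4 + 1/5 - 1/6 + 1/7 - 1/8 ± ...
= 0.7254
(Full series converges to +ln(2) ≈ +0.6931)

S_15 = 0.7254


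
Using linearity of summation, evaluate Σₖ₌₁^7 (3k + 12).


Σ(3k+12) = 3·Σk + 12·n
= 3·28 + 12·7
= 84 + 84 = 168

Σ = 168


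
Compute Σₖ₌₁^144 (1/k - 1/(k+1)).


Telescoping: adjacent terms cancel.
= 1/1 - 1/145
= 1 - 1/145 = 144/145

Sum = 144/145


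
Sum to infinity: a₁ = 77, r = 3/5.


S∞ = a₁/(1-r) = 77/(1 - 3/5)
= 77/(2/5)
= 385/2

S∞ = 385/2


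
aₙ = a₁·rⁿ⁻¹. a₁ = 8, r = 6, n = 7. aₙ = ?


aₙ = a₁·r^(n-1)
= 8×6^6
= 8×46656
= 373248

a_7 = 373248


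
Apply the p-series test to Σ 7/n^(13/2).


p-series test: Σ c/n^p converges if p > 1, diverges if p ≤ 1 (constant c > 0 doesn't affect convergence).
p = 13/2
13/2 > 1 → CONVERGES

Converges (p = 13/2 > 1)


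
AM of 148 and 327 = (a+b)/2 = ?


AM = (148 + 327)/2 = 475/2 = 237.5

AM = 237.5


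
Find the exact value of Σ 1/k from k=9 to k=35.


Σₖ₌9^35 1/k = 1/9 + 1/10 + 1/11 + ... + 1/35
= 2679762886927/1875370816800
≈ 1.4289

Sum = 2679762886927/1875370816800 ≈ 1.4289


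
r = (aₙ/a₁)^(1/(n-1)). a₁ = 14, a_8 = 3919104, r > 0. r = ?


r^(n-1) = aₙ/a₁
r^7 = 3919104/14 = 279936
r = 279936^(1/7)
= 6

r = 6


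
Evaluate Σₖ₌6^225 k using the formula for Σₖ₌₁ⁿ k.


Σₖ₌6^225 k = Σₖ₌₁^225 k − Σₖ₌₁^5 k
= 225·226/2 − 5·6/2
= 25425 − 15 = 25410

Σk = 25410


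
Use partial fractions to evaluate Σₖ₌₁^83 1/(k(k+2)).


1/(k(k+2)) = (1/2)·(1/k - 1/(k+2)) (partial fractions)
Telescoping: Σ = (1/2)·(1 + 1/2 - 1/84 - 1/85) = 10541/14280

Sum = 10541/14280


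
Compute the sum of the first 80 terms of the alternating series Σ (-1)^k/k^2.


S = -1 + 1/4 - 1/9 + 1/16 - 1/25 + 1/36 - 1/49 + 1/64 ± ...
= -0.8224
(Full series converges to -π²/12 ≈ -0.8225)

S_80 = -0.8224


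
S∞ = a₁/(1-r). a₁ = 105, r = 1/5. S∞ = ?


S∞ = a₁/(1-r) = 105/(1 - 1/5)
= 105/(4/5)
= 525/4

S∞ = 525/4


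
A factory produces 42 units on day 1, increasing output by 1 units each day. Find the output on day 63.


aₙ = a₁ + (n-1)d
= 42 + (63-1)×1
= 42 + 62
= 104

a_63 = 104


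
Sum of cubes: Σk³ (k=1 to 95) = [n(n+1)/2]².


n(n+1)/2 = 95×96/2 = 4560
Σk³ = 4560² = 20793600

Σk³ = 20793600


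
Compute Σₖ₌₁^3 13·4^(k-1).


Sₙ = 13×(4^3 - 1)/(4 - 1)
= 13×(64 - 1)/3
= 13×63/3
= 273

S_3 = 273


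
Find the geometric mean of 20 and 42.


GM = √(20×42) = √840 = 28.9828

GM = 28.9828


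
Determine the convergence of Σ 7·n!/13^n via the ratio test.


aₙ = 7·n!/13^n
a_{n+1}/aₙ = (n+1)!/13^(n+1) × 13^n/n!  (constant 7 cancels)
= (n+1)/13
L = lim(n→∞) (n+1)/13 = ∞
L > 1 → series DIVERGES

Diverges (ratio test: L = ∞ > 1)


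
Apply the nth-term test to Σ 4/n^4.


lim(n→∞) 4/n^4 = 0
lim aₙ = 0 → nth-term test is INCONCLUSIVE
(Need other tests; this is actually a convergent p-series with p=4 > 1)

Inconclusive (lim aₙ = 0; need another test)


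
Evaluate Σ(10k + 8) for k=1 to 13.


Σ(10k+8) = 10·Σk + 8·n
= 10·91 + 8·13
= 910 + 104 = 1014

Σ = 1014


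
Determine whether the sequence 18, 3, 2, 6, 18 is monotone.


Differences: -15, -1, 4, 12
Difference at position 3 is +4 (> 0) but position 1 is -15 (< 0) — sequence both rises and falls
→ NOT monotonic

Not monotonic


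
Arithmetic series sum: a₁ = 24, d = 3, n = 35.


aₙ = 24 + (35-1)×3 = 126
Sₙ = n(a₁+aₙ)/2 = 35×(24+126)/2
= 35×150/2 = 2625

S_35 = 2625


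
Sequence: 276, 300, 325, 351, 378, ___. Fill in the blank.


Pattern: triangular numbers: n(n+1)/2
Terms: 276, 300, 325, 351, 378
Next term = 406

Next term = 406


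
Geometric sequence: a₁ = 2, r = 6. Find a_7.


aₙ = a₁·r^(n-1)
= 2×6^6
= 2×46656
= 93312

a_7 = 93312


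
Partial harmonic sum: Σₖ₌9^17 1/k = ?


Σₖ₌9^17 1/k = 1/9 + 1/10 + 1/11 + 1/12 + 1/13 + 1/14 + 1/15 + 1/16 + 1/17
= 1768477/2450448
≈ 0.7217

Sum = 1768477/2450448 ≈ 0.7217


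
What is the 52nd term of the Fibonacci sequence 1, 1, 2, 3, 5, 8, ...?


Fibonacci sequence: 1, 1, 2, 3, 5, 8, 13, 21, 34, 55, 89, ...
F(52) = 32951280099

F(52) = 32951280099


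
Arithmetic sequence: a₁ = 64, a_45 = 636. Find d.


d = (aₙ - a₁)/(n-1)
= (636 - 64)/(45-1)
= 572/44 = 13

d = 13


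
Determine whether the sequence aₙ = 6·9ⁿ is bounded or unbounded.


aₙ = 6·9ⁿ → as n→∞, aₙ→∞ (since base 9 > 1)
No finite upper bound exists
The sequence is UNBOUNDED

Unbounded (aₙ → ∞ as n → ∞)


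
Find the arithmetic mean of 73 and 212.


AM = (73 + 212)/2 = 285/2 = 142.5

AM = 142.5


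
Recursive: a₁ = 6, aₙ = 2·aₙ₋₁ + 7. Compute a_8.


Computing step by step:
a_1 = 6
a_2 = 19
a_3 = 45
a_4 = 97
a_5 = 201
a_6 = 409
a_7 = 825
a_8 = 1657


a_8 = 1657


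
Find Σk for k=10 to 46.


Σₖ₌10^46 k = Σₖ₌₁^46 k − Σₖ₌₁^9 k
= 46·47/2 − 9·10/2
= 1081 − 45 = 1036

Σk = 1036


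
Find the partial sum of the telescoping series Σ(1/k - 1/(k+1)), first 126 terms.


Telescoping: adjacent terms cancel.
= 1/1 - 1/127
= 1 - 1/127 = 126/127

Sum = 126/127


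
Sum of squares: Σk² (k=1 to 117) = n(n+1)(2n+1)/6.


n = 117
n(n+1)(2n+1)/6 = 117×118×235/6
= 3244410/6 = 540735

Σk² = 540735


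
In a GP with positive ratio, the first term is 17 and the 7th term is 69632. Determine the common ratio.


r^(n-1) = aₙ/a₁
r^6 = 69632/17 = 4096
r = 4096^(1/6)
= ±4; taking r > 0 gives r = 4

r = 4


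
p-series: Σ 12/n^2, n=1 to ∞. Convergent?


p-series test: Σ c/n^p converges if p > 1, diverges if p ≤ 1 (constant c > 0 doesn't affect convergence).
p = 2
2 > 1 → CONVERGES

Converges (p = 2 > 1)


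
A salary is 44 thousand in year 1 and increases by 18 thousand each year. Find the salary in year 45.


aₙ = a₁ + (n-1)d
= 44 + (45-1)×18
= 44 + 792
= 836

a_45 = 836


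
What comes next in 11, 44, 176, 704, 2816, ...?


Pattern: geometric (r=4)
Terms: 11, 44, 176, 704, 2816
Next term = 11264

Next term = 11264


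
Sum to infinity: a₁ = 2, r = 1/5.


S∞ = a₁/(1-r) = 2/(1 - 1/5)
= 2/(4/5)
= 5/2

S∞ = 5/2


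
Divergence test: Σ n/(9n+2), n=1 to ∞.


lim(n→∞) n/(9n+2) = 1/9 = 1/9  (divide numerator and denominator by n)
lim aₙ = 1/9 ≠ 0 → series DIVERGES

Diverges (lim aₙ = 1/9 ≠ 0)


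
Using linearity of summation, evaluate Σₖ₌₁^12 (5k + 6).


Σ(5k+6) = 5·Σk + 6·n
= 5·78 + 6·12
= 390 + 72 = 462

Σ = 462


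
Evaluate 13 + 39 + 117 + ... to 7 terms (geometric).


Sₙ = 13×(3^7 - 1)/(3 - 1)
= 13×(2187 - 1)/2
= 13×2186/2
= 14209

S_7 = 14209


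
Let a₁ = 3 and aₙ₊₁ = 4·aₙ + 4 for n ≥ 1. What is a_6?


Computing step by step:
a_1 = 3
a_2 = 16
a_3 = 68
a_4 = 276
a_5 = 1108
a_6 = 4436


a_6 = 4436


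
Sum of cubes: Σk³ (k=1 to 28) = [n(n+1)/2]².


n(n+1)/2 = 28×29/2 = 406
Σk³ = 406² = 164836

Σk³ = 164836


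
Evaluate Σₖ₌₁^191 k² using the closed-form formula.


n = 191
n(n+1)(2n+1)/6 = 191×192×383/6
= 14045376/6 = 2340896

Σk² = 2340896


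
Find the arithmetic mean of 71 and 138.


AM = (71 + 138)/2 = 209/2 = 104.5

AM = 104.5


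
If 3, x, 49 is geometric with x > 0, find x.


GM = √(3×49) = √147 = 12.1244

GM = 12.1244


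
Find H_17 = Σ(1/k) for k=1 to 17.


H_17 = 1/1 + 1/2 + 1/3 + ... + 1/17
= 42142223/12252240
≈ 3.4396

H_17 = 42142223/12252240 ≈ 3.4396


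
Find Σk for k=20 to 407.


Σₖ₌20^407 k = Σₖ₌₁^407 k − Σₖ₌₁^19 k
= 407·408/2 − 19·20/2
= 83028 − 190 = 82838

Σk = 82838


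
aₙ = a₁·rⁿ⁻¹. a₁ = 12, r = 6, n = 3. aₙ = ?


aₙ = a₁·r^(n-1)
= 12×6^2
= 12×36
= 432

a_3 = 432


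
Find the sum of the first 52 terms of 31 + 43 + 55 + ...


aₙ = 31 + (52-1)×12 = 643
Sₙ = n(a₁+aₙ)/2 = 52×(31+643)/2
= 52×674/2 = 17524

S_52 = 17524


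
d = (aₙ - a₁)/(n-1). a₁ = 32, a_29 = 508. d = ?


d = (aₙ - a₁)/(n-1)
= (508 - 32)/(29-1)
= 476/28 = 17

d = 17


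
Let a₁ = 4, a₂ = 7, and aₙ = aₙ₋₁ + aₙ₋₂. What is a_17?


Computing iteratively: 4, 7, 11, 18, 29, 47, 76, 123, 199, 322, 521, 843, ...
a_17 = 9349

a_17 = 9349


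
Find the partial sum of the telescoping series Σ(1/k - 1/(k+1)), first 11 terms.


Telescoping: adjacent terms cancel.
= 1/1 - 1/12
= 1 - 1/12 = 11/12

Sum = 11/12


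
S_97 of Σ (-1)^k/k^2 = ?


S = -1 + 1/4 - 1/9 + 1/16 - 1/25 + 1/36 - 1/49 + 1/64 ± ...
= -0.8225
(Full series converges to -π²/12 ≈ -0.8225)

S_97 = -0.8225


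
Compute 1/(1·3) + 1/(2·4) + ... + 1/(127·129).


1/(k(k+2)) = (1/2)·(1/k - 1/(k+2)) (partial fractions)
Telescoping: Σ = (1/2)·(1 + 1/2 - 1/128 - 1/129) = 24511/33024

Sum = 24511/33024


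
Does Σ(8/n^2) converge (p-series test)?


p-series test: Σ c/n^p converges if p > 1, diverges if p ≤ 1 (constant c > 0 doesn't affect convergence).
p = 2
2 > 1 → CONVERGES

Converges (p = 2 > 1)


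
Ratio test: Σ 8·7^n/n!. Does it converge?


aₙ = 8·7^n/n!
a_{n+1}/aₙ = 7^(n+1)/(n+1)! × n!/7^n  (constant 8 cancels)
= 7/(n+1)
L = lim(n→∞) 7/(n+1) = 0
L < 1 → series CONVERGES

Converges (ratio test: L = 0 < 1)


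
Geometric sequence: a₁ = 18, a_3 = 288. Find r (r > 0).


r^(n-1) = aₙ/a₁
r^2 = 288/18 = 16
r = 16^(1/2)
= ±4; taking r > 0 gives r = 4

r = 4


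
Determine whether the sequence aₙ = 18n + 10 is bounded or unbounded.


aₙ = 18n + 10 → as n→∞, aₙ→∞
No finite upper bound exists
The sequence is UNBOUNDED

Unbounded (aₙ → ∞ as n → ∞)


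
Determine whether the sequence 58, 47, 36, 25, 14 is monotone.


Differences: -11, -11, -11, -11
All differences < 0 → strictly DECREASING

Monotonically decreasing


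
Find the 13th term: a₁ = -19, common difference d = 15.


aₙ = a₁ + (n-1)d
= -19 + (13-1)×15
= -19 + 180
= 161

a_13 = 161


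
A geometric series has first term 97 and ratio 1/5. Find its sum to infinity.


S∞ = a₁/(1-r) = 97/(1 - 1/5)
= 97/(4/5)
= 485/4

S∞ = 485/4


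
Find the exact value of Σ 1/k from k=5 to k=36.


Σₖ₌5^36 1/k = 1/5 + 1/6 + 1/7 + ... + 1/36
= 27452767689709/13127595717600
≈ 2.0912

Sum = 27452767689709/13127595717600 ≈ 2.0912


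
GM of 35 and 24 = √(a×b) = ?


GM = √(35×24) = √840 = 28.9828

GM = 28.9828


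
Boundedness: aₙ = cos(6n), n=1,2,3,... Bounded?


For all n, -1 ≤ cos(6n) ≤ 1, so -1 ≤ cos(6n) ≤ 1
Lower bound: -1, Upper bound: 1
The sequence IS bounded

Bounded (-1 ≤ aₙ ≤ 1)


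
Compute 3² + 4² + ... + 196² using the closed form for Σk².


Σₖ₌3^196 k² = Σₖ₌₁^196 k² − Σₖ₌₁^2 k²
= 196·197·393/6 − 2·3·5/6
= 2529086 − 5 = 2529081

Σk² = 2529081


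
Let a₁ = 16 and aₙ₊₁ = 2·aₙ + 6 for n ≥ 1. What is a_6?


Computing step by step:
a_1 = 16
a_2 = 38
a_3 = 82
a_4 = 170
a_5 = 346
a_6 = 698


a_6 = 698


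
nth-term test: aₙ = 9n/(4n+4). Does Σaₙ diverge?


lim(n→∞) 9n/(4n+4) = 9/4 = 9/4  (divide numerator and denominator by n)
lim aₙ = 9/4 ≠ 0 → series DIVERGES

Diverges (lim aₙ = 9/4 ≠ 0)


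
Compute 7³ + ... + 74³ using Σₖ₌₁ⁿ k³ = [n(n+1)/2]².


Σₖ₌7^74 k³ = [74·75/2]² − [6·7/2]²
= 7700625 − 441 = 7700184

Σk³ = 7700184


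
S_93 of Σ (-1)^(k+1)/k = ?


S = 1 - 1/2 + 1/3 - 1/4 + 1/5 - 1/6 + 1/7 - 1/8 ± ...
= 0.6985
(Full series converges to +ln(2) ≈ +0.6931)

S_93 = 0.6985


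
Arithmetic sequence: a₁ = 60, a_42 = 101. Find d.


d = (aₙ - a₁)/(n-1)
= (101 - 60)/(42-1)
= 41/41 = 1

d = 1


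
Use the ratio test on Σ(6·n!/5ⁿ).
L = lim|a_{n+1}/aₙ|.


aₙ = 6·n!/5^n
a_{n+1}/aₙ = (n+1)!/5^(n+1) × 5^n/n!  (constant 6 cancels)
= (n+1)/5
L = lim(n→∞) (n+1)/5 = ∞
L > 1 → series DIVERGES

Diverges (ratio test: L = ∞ > 1)


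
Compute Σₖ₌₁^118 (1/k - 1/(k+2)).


Telescoping with gap 2: two head and two tail terms survive.
= (1 + 1/2) - (1/119 + 1/120)
= 3/2 - 1/119 - 1/120 = 21181/14280

Sum = 21181/14280


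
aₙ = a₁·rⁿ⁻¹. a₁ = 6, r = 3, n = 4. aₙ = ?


aₙ = a₁·r^(n-1)
= 6×3^3
= 6×27
= 162

a_4 = 162


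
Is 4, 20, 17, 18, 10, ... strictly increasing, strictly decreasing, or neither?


Differences: 16, -3, 1, -8
Difference at position 1 is +16 (> 0) but position 2 is -3 (< 0) — sequence both rises and falls
→ NOT monotonic

Not monotonic


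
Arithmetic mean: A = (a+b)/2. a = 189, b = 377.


AM = (189 + 377)/2 = 566/2 = 283

AM = 283


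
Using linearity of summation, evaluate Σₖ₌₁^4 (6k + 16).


Σ(6k+16) = 6·Σk + 16·n
= 6·10 + 16·4
= 60 + 64 = 124

Σ = 124


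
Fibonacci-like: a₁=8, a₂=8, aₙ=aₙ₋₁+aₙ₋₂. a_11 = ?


Computing iteratively: 8, 8, 16, 24, 40, 64, 104, 168, 272, 440, 712
a_11 = 712

a_11 = 712


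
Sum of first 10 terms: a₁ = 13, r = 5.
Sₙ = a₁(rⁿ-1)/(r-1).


Sₙ = 13×(5^10 - 1)/(5 - 1)
= 13×(9765625 - 1)/4
= 13×9765624/4
= 31738278

S_10 = 31738278


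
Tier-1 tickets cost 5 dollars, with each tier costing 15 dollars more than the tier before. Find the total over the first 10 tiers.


aₙ = 5 + (10-1)×15 = 140
Sₙ = n(a₁+aₙ)/2 = 10×(5+140)/2
= 10×145/2 = 725

S_10 = 725


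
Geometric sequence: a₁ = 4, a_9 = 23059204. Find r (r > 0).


r^(n-1) = aₙ/a₁
r^8 = 23059204/4 = 5764801
r = 5764801^(1/8)
= ±7; taking r > 0 gives r = 7

r = 7


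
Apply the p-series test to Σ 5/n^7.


p-series test: Σ c/n^p converges if p > 1, diverges if p ≤ 1 (constant c > 0 doesn't affect convergence).
p = 7
7 > 1 → CONVERGES

Converges (p = 7 > 1)


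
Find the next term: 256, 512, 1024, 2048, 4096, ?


Pattern: powers of 2: 2ⁿ
Terms: 256, 512, 1024, 2048, 4096
Next term = 8192

Next term = 8192


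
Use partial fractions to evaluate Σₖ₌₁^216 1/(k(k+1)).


1/(k(k+1)) = 1/k - 1/(k+1) (partial fractions)
Telescoping: Σ = 1 - 1/217 = 216/217

Sum = 216/217


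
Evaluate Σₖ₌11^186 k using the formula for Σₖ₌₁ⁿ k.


Σₖ₌11^186 k = Σₖ₌₁^186 k − Σₖ₌₁^10 k
= 186·187/2 − 10·11/2
= 17391 − 55 = 17336

Σk = 17336


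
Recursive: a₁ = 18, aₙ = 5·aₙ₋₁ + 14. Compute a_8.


Computing step by step:
a_1 = 18
a_2 = 104
a_3 = 534
a_4 = 2684
a_5 = 13434
a_6 = 67184
a_7 = 335934
a_8 = 1679684


a_8 = 1679684


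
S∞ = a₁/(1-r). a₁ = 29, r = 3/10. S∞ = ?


S∞ = a₁/(1-r) = 29/(1 - 3/10)
= 29/(7/10)
= 290/7

S∞ = 290/7


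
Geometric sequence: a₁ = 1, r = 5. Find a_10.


aₙ = a₁·r^(n-1)
= 1×5^9
= 1×1953125
= 1953125

a_10 = 1953125


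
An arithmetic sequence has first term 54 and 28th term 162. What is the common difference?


d = (aₙ - a₁)/(n-1)
= (162 - 54)/(28-1)
= 108/27 = 4

d = 4


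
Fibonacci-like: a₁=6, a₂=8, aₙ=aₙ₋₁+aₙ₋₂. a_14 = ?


Computing iteratively: 6, 8, 14, 22, 36, 58, 94, 152, 246, 398, 644, 1042, ...
a_14 = 2728

a_14 = 2728


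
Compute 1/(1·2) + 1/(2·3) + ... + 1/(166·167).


1/(k(k+1)) = 1/k - 1/(k+1) (partial fractions)
Telescoping: Σ = 1 - 1/167 = 166/167

Sum = 166/167


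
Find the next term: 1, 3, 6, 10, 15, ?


Pattern: triangular numbers: n(n+1)/2
Terms: 1, 3, 6, 10, 15
Next term = 21

Next term = 21


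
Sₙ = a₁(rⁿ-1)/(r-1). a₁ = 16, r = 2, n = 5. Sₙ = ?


Sₙ = 16×(2^5 - 1)/(2 - 1)
= 16×(32 - 1)/1
= 16×31/1
= 496

S_5 = 496


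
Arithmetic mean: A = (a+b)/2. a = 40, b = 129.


AM = (40 + 129)/2 = 169/2 = 84.5

AM = 84.5


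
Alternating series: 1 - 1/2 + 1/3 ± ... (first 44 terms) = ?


S = 1 - 1/2 + 1/3 - 1/4 + 1/5 - 1/6 + 1/7 - 1/8 ± ...
= 0.6819
(Full series converges to +ln(2) ≈ +0.6931)

S_44 = 0.6819


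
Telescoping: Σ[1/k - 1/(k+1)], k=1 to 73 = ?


Telescoping: adjacent terms cancel.
= 1/1 - 1/74
= 1 - 1/74 = 73/74

Sum = 73/74


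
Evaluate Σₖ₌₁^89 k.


n(n+1)/2 = 89×90/2 = 8010/2 = 4005

Σk = 4005


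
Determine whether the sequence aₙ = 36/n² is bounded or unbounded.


a₁ = 36, a₂ = 36/4, a₃ = 36/9, ...
0 < aₙ ≤ 36 for all n ≥ 1
The sequence IS bounded

Bounded (0 < aₙ ≤ 36)


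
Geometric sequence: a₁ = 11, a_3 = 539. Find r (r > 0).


r^(n-1) = aₙ/a₁
r^2 = 539/11 = 49
r = 49^(1/2)
= ±7; taking r > 0 gives r = 7

r = 7


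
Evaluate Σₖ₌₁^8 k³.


n(n+1)/2 = 8×9/2 = 36
Σk³ = 36² = 1296

Σk³ = 1296


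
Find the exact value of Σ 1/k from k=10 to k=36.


Σₖ₌10^36 1/k = 1/10 + 1/11 + 1/12 + ... + 1/36
= 2523481985527/1875370816800
≈ 1.3456

Sum = 2523481985527/1875370816800 ≈ 1.3456


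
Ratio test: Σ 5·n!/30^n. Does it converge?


aₙ = 5·n!/30^n
a_{n+1}/aₙ = (n+1)!/30^(n+1) × 30^n/n!  (constant 5 cancels)
= (n+1)/30
L = lim(n→∞) (n+1)/30 = ∞
L > 1 → series DIVERGES

Diverges (ratio test: L = ∞ > 1)


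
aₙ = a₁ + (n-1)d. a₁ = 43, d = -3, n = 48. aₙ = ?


aₙ = a₁ + (n-1)d
= 43 + (48-1)×-3
= 43 - 141
= -98

a_48 = -98


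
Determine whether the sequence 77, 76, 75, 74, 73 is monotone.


Differences: -1, -1, -1, -1
All differences < 0 → strictly DECREASING

Monotonically decreasing


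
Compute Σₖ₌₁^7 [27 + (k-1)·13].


aₙ = 27 + (7-1)×13 = 105
Sₙ = n(a₁+aₙ)/2 = 7×(27+105)/2
= 7×132/2 = 462

S_7 = 462


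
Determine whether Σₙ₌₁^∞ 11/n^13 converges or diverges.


p-series test: Σ c/n^p converges if p > 1, diverges if p ≤ 1 (constant c > 0 doesn't affect convergence).
p = 13
13 > 1 → CONVERGES

Converges (p = 13 > 1)


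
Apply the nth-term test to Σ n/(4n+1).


lim(n→∞) n/(4n+1) = 1/4 = 1/4  (divide numerator and denominator by n)
lim aₙ = 1/4 ≠ 0 → series DIVERGES

Diverges (lim aₙ = 1/4 ≠ 0)


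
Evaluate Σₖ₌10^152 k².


Σₖ₌10^152 k² = Σₖ₌₁^152 k² − Σₖ₌₁^9 k²
= 152·153·305/6 − 9·10·19/6
= 1182180 − 285 = 1181895

Σk² = 1181895


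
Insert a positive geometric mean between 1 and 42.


GM = √(1×42) = √42 = 6.4807

GM = 6.4807


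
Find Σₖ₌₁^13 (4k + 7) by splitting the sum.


Σ(4k+7) = 4·Σk + 7·n
= 4·91 + 7·13
= 364 + 91 = 455

Σ = 455


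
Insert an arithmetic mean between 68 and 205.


AM = (68 + 205)/2 = 273/2 = 136.5

AM = 136.5


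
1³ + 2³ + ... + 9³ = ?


n(n+1)/2 = 9×10/2 = 45
Σk³ = 45² = 2025

Σk³ = 2025


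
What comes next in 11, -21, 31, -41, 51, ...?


Pattern: alternating sign, magnitude arithmetic (d=10)
Terms: 11, -21, 31, -41, 51
Next term = -61

Next term = -61


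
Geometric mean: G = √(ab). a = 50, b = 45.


GM = √(50×45) = √2250 = 47.4342

GM = 47.4342


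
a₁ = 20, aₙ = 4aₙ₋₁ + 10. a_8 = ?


Computing step by step:
a_1 = 20
a_2 = 90
a_3 = 370
a_4 = 1490
a_5 = 5970
a_6 = 23890
a_7 = 95570
a_8 = 382290


a_8 = 382290


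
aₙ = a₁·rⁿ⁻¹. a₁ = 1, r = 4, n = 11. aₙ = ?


aₙ = a₁·r^(n-1)
= 1×4^10
= 1×1048576
= 1048576

a_11 = 1048576


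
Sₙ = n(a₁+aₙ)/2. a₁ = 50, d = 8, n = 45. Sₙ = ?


aₙ = 50 + (45-1)×8 = 402
Sₙ = n(a₁+aₙ)/2 = 45×(50+402)/2
= 45×452/2 = 10170

S_45 = 10170


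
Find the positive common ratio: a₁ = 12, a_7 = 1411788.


r^(n-1) = aₙ/a₁
r^6 = 1411788/12 = 117649
r = 117649^(1/6)
= ±7; taking r > 0 gives r = 7

r = 7


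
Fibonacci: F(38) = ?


Fibonacci sequence: 1, 1, 2, 3, 5, 8, 13, 21, 34, 55, 89, ...
F(38) = 39088169

F(38) = 39088169


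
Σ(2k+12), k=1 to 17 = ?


Σ(2k+12) = 2·Σk + 12·n
= 2·153 + 12·17
= 306 + 204 = 510

Σ = 510


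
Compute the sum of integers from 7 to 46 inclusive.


Σₖ₌7^46 k = Σₖ₌₁^46 k − Σₖ₌₁^6 k
= 46·47/2 − 6·7/2
= 1081 − 21 = 1060

Σk = 1060


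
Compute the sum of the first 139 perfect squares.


n = 139
n(n+1)(2n+1)/6 = 139×140×279/6
= 5429340/6 = 904890

Σk² = 904890


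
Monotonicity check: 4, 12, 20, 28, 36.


Differences: 8, 8, 8, 8
All differences > 0 → strictly INCREASING

Monotonically increasing


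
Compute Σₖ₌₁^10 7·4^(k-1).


Sₙ = 7×(4^10 - 1)/(4 - 1)
= 7×(1048576 - 1)/3
= 7×1048575/3
= 2446675

S_10 = 2446675


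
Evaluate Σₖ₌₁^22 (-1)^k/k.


S = -1 + 1/2 - 1/3 + 1/4 - 1/5 + 1/6 - 1/7 + 1/8 ± ...
= -0.6709
(Full series converges to -ln(2) ≈ -0.6931)

S_22 = -0.6709


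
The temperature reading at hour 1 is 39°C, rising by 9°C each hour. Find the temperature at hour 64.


aₙ = a₁ + (n-1)d
= 39 + (64-1)×9
= 39 + 567
= 606

a_64 = 606


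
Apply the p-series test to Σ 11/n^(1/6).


p-series test: Σ c/n^p converges if p > 1, diverges if p ≤ 1 (constant c > 0 doesn't affect convergence).
p = 1/6
1/6 ≤ 1 → DIVERGES

Diverges (p = 1/6 ≤ 1)


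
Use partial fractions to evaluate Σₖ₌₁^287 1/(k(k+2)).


1/(k(k+2)) = (1/2)·(1/k - 1/(k+2)) (partial fractions)
Telescoping: Σ = (1/2)·(1 + 1/2 - 1/288 - 1/289) = 124271/166464

Sum = 124271/166464


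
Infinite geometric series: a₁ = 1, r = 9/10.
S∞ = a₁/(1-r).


S∞ = a₁/(1-r) = 1/(1 - 9/10)
= 1/(1/10)
= 10

S∞ = 10


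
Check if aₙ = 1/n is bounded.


a₁ = 1, a₂ = 1/2, a₃ = 1/3, ...
0 < aₙ ≤ 1 for all n ≥ 1
Lower bound: 0, Upper bound: 1
The sequence IS bounded

Bounded (0 < aₙ ≤ 1)


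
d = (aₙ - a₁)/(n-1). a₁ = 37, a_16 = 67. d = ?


d = (aₙ - a₁)/(n-1)
= (67 - 37)/(16-1)
= 30/15 = 2

d = 2


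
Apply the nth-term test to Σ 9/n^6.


lim(n→∞) 9/n^6 = 0
lim aₙ = 0 → nth-term test is INCONCLUSIVE
(Need other tests; this is actually a convergent p-series with p=6 > 1)

Inconclusive (lim aₙ = 0; need another test)


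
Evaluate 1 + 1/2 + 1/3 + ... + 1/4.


H_4 = 1/1 + 1/2 + 1/3 + 1/4
= 25/12
≈ 2.0833

H_4 = 25/12 ≈ 2.0833


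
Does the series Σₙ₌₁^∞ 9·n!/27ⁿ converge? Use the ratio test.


aₙ = 9·n!/27^n
a_{n+1}/aₙ = (n+1)!/27^(n+1) × 27^n/n!  (constant 9 cancels)
= (n+1)/27
L = lim(n→∞) (n+1)/27 = ∞
L > 1 → series DIVERGES

Diverges (ratio test: L = ∞ > 1)


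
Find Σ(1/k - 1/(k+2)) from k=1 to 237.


Telescoping with gap 2: two head and two tail terms survive.
= (1 + 1/2) - (1/238 + 1/239)
= 3/2 - 1/238 - 1/239 = 42423/28441

Sum = 42423/28441


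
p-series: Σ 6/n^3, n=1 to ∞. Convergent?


p-series test: Σ c/n^p converges if p > 1, diverges if p ≤ 1 (constant c > 0 doesn't affect convergence).
p = 3
3 > 1 → CONVERGES

Converges (p = 3 > 1)


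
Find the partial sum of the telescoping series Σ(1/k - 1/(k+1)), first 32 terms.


Telescoping: adjacent terms cancel.
= 1/1 - 1/33
= 1 - 1/33 = 32/33

Sum = 32/33


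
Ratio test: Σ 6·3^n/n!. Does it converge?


aₙ = 6·3^n/n!
a_{n+1}/aₙ = 3^(n+1)/(n+1)! × n!/3^n  (constant 6 cancels)
= 3/(n+1)
L = lim(n→∞) 3/(n+1) = 0
L < 1 → series CONVERGES

Converges (ratio test: L = 0 < 1)


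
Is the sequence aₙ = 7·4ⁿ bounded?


aₙ = 7·4ⁿ → as n→∞, aₙ→∞ (since base 4 > 1)
No finite upper bound exists
The sequence is UNBOUNDED

Unbounded (aₙ → ∞ as n → ∞)


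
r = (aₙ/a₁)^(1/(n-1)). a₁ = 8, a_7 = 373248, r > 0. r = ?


r^(n-1) = aₙ/a₁
r^6 = 373248/8 = 46656
r = 46656^(1/6)
= ±6; taking r > 0 gives r = 6

r = 6


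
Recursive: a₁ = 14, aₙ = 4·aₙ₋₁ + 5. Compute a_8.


Computing step by step:
a_1 = 14
a_2 = 61
a_3 = 249
a_4 = 1001
a_5 = 4009
a_6 = 16041
a_7 = 64169
a_8 = 256681


a_8 = 256681


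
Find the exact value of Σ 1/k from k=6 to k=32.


Σₖ₌6^32 1/k = 1/6 + 1/7 + 1/8 + ... + 1/32
= 256339679848919/144403552893600
≈ 1.7752

Sum = 256339679848919/144403552893600 ≈ 1.7752


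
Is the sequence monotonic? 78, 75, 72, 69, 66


Differences: -3, -3, -3, -3
All differences < 0 → strictly DECREASING

Monotonically decreasing


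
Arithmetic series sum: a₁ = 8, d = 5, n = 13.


aₙ = 8 + (13-1)×5 = 68
Sₙ = n(a₁+aₙ)/2 = 13×(8+68)/2
= 13×76/2 = 494

S_13 = 494


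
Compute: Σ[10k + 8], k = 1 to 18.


Σ(10k+8) = 10·Σk + 8·n
= 10·171 + 8·18
= 1710 + 144 = 1854

Σ = 1854


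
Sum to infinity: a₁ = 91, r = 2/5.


S∞ = a₁/(1-r) = 91/(1 - 2/5)
= 91/(3/5)
= 455/3

S∞ = 455/3


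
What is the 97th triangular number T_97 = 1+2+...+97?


n(n+1)/2 = 97×98/2 = 9506/2 = 4753

Σk = 4753


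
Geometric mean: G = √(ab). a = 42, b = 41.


GM = √(42×41) = √1722 = 41.497

GM = 41.497


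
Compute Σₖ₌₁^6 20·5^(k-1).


Sₙ = 20×(5^6 - 1)/(5 - 1)
= 20×(15625 - 1)/4
= 20×15624/4
= 78120

S_6 = 78120


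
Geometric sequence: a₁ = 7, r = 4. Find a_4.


aₙ = a₁·r^(n-1)
= 7×4^3
= 7×64
= 448

a_4 = 448


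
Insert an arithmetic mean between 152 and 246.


AM = (152 + 246)/2 = 398/2 = 199

AM = 199


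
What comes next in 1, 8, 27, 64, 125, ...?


Pattern: perfect cubes: n³
Terms: 1, 8, 27, 64, 125
Next term = 216

Next term = 216


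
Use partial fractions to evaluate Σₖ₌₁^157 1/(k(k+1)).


1/(k(k+1)) = 1/k - 1/(k+1) (partial fractions)
Telescoping: Σ = 1 - 1/158 = 157/158

Sum = 157/158


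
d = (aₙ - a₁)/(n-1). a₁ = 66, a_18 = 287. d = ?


d = (aₙ - a₁)/(n-1)
= (287 - 66)/(18-1)
= 221/17 = 13

d = 13


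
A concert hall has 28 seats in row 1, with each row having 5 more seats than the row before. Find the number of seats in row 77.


aₙ = a₁ + (n-1)d
= 28 + (77-1)×5
= 28 + 380
= 408

a_77 = 408


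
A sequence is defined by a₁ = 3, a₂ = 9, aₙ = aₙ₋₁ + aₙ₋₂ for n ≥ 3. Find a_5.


Computing iteratively: 3, 9, 12, 21, 33
a_5 = 33

a_5 = 33


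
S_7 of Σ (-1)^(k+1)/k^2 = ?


S = 1 - 1/4 + 1/9 - 1/16 + 1/25 - 1/36 + 1/49
= 0.8312
(Full series converges to +π²/12 ≈ +0.8225)

S_7 = 0.8312


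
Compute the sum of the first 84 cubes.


n(n+1)/2 = 84×85/2 = 3570
Σk³ = 3570² = 12744900

Σk³ = 12744900


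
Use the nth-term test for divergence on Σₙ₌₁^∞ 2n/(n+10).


lim(n→∞) 2n/(n+10) = 2/1 = 2  (divide numerator and denominator by n)
lim aₙ = 2 ≠ 0 → series DIVERGES

Diverges (lim aₙ = 2 ≠ 0)


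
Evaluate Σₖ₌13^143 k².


Σₖ₌13^143 k² = Σₖ₌₁^143 k² − Σₖ₌₁^12 k²
= 143·144·287/6 − 12·13·25/6
= 984984 − 650 = 984334

Σk² = 984334


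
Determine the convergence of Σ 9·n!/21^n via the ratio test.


aₙ = 9·n!/21^n
a_{n+1}/aₙ = (n+1)!/21^(n+1) × 21^n/n!  (constant 9 cancels)
= (n+1)/21
L = lim(n→∞) (n+1)/21 = ∞
L > 1 → series DIVERGES

Diverges (ratio test: L = ∞ > 1)


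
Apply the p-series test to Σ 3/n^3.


p-series test: Σ c/n^p converges if p > 1, diverges if p ≤ 1 (constant c > 0 doesn't affect convergence).
p = 3
3 > 1 → CONVERGES

Converges (p = 3 > 1)


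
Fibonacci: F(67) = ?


Fibonacci sequence: 1, 1, 2, 3, 5, 8, 13, 21, 34, 55, 89, ...
F(67) = 44945570212853

F(67) = 44945570212853


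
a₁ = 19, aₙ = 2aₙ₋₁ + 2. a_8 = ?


Computing step by step:
a_1 = 19
a_2 = 40
a_3 = 82
a_4 = 166
a_5 = 334
a_6 = 670
a_7 = 1342
a_8 = 2686


a_8 = 2686


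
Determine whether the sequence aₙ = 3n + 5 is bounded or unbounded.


aₙ = 3n + 5 → as n→∞, aₙ→∞
No finite upper bound exists
The sequence is UNBOUNDED

Unbounded (aₙ → ∞ as n → ∞)


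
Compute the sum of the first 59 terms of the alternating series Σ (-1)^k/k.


S = -1 + 1/2 - 1/3 + 1/4 - 1/5 + 1/6 - 1/7 + 1/8 ± ...
= -0.7015
(Full series converges to -ln(2) ≈ -0.6931)

S_59 = -0.7015


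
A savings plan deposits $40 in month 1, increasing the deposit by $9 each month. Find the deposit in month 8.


aₙ = a₁ + (n-1)d
= 40 + (8-1)×9
= 40 + 63
= 103

a_8 = 103


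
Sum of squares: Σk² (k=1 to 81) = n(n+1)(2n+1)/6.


n = 81
n(n+1)(2n+1)/6 = 81×82×163/6
= 1082646/6 = 180441

Σk² = 180441


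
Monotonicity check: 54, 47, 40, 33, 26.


Differences: -7, -7, -7, -7
All differences < 0 → strictly DECREASING

Monotonically decreasing


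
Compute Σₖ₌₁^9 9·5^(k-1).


Sₙ = 9×(5^9 - 1)/(5 - 1)
= 9×(1953125 - 1)/4
= 9×1953124/4
= 4394529

S_9 = 4394529


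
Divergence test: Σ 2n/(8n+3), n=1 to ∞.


lim(n→∞) 2n/(8n+3) = 2/8 = 1/4  (divide numerator and denominator by n)
lim aₙ = 1/4 ≠ 0 → series DIVERGES

Diverges (lim aₙ = 1/4 ≠ 0)


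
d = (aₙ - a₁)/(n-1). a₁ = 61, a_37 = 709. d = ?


d = (aₙ - a₁)/(n-1)
= (709 - 61)/(37-1)
= 648/36 = 18

d = 18


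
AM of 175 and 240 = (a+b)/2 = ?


AM = (175 + 240)/2 = 415/2 = 207.5

AM = 207.5


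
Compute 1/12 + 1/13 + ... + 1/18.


Σₖ₌12^18 1/k = 1/12 + 1/13 + 1/14 + 1/15 + 1/16 + 1/17 + 1/18
= 529331/1113840
≈ 0.4752

Sum = 529331/1113840 ≈ 0.4752


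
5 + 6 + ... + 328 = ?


Σₖ₌5^328 k = Σₖ₌₁^328 k − Σₖ₌₁^4 k
= 328·329/2 − 4·5/2
= 53956 − 10 = 53946

Σk = 53946


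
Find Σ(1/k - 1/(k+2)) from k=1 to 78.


Telescoping with gap 2: two head and two tail terms survive.
= (1 + 1/2) - (1/79 + 1/80)
= 3/2 - 1/79 - 1/80 = 9321/6320

Sum = 9321/6320


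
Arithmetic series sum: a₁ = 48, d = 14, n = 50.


aₙ = 48 + (50-1)×14 = 734
Sₙ = n(a₁+aₙ)/2 = 50×(48+734)/2
= 50×782/2 = 19550

S_50 = 19550


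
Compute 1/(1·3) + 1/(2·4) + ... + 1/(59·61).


1/(k(k+2)) = (1/2)·(1/k - 1/(k+2)) (partial fractions)
Telescoping: Σ = (1/2)·(1 + 1/2 - 1/60 - 1/61) = 5369/7320

Sum = 5369/7320


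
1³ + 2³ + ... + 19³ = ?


n(n+1)/2 = 19×20/2 = 190
Σk³ = 190² = 36100

Σk³ = 36100


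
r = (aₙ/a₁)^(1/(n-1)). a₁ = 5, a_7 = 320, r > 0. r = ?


r^(n-1) = aₙ/a₁
r^6 = 320/5 = 64
r = 64^(1/6)
= ±2; taking r > 0 gives r = 2

r = 2


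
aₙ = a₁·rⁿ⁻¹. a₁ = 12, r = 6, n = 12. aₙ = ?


aₙ = a₁·r^(n-1)
= 12×6^11
= 12×362797056
= 4353564672

a_12 = 4353564672


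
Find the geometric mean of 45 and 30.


GM = √(45×30) = √1350 = 36.7423

GM = 36.7423


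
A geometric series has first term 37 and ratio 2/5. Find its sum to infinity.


S∞ = a₁/(1-r) = 37/(1 - 2/5)
= 37/(3/5)
= 185/3

S∞ = 185/3


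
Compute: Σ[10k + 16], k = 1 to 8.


Σ(10k+16) = 10·Σk + 16·n
= 10·36 + 16·8
= 360 + 128 = 488

Σ = 488


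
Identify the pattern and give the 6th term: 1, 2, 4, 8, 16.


Pattern: powers of 2: 2ⁿ
Terms: 1, 2, 4, 8, 16
Next term = 32

Next term = 32


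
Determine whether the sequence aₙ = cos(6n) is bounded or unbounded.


For all n, -1 ≤ cos(6n) ≤ 1, so -1 ≤ cos(6n) ≤ 1
Lower bound: -1, Upper bound: 1
The sequence IS bounded

Bounded (-1 ≤ aₙ ≤ 1)


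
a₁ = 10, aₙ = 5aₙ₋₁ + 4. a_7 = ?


Computing step by step:
a_1 = 10
a_2 = 54
a_3 = 274
a_4 = 1374
a_5 = 6874
a_6 = 34374
a_7 = 171874


a_7 = 171874


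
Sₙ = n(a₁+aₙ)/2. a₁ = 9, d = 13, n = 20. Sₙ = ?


aₙ = 9 + (20-1)×13 = 256
Sₙ = n(a₁+aₙ)/2 = 20×(9+256)/2
= 20×265/2 = 2650

S_20 = 2650


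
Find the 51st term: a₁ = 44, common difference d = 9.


aₙ = a₁ + (n-1)d
= 44 + (51-1)×9
= 44 + 450
= 494

a_51 = 494


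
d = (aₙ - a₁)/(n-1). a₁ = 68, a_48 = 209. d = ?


d = (aₙ - a₁)/(n-1)
= (209 - 68)/(48-1)
= 141/47 = 3

d = 3


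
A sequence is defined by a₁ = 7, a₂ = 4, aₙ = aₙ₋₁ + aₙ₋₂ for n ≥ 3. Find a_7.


Computing iteratively: 7, 4, 11, 15, 26, 41, 67
a_7 = 67

a_7 = 67


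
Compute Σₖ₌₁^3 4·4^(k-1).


Sₙ = 4×(4^3 - 1)/(4 - 1)
= 4×(64 - 1)/3
= 4×63/3
= 84

S_3 = 84


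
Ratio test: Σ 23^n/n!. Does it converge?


aₙ = 23^n/n!
a_{n+1}/aₙ = 23^(n+1)/(n+1)! × n!/23^n
= 23/(n+1)
L = lim(n→∞) 23/(n+1) = 0
L < 1 → series CONVERGES

Converges (ratio test: L = 0 < 1)


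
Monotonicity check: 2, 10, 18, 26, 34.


Differences: 8, 8, 8, 8
All differences > 0 → strictly INCREASING

Monotonically increasing


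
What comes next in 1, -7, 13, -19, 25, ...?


Pattern: alternating sign, magnitude arithmetic (d=6)
Terms: 1, -7, 13, -19, 25
Next term = -31

Next term = -31


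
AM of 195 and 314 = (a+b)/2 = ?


AM = (195 + 314)/2 = 509/2 = 254.5

AM = 254.5


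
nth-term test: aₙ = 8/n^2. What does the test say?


lim(n→∞) 8/n^2 = 0
lim aₙ = 0 → nth-term test is INCONCLUSIVE
(Need other tests; this is actually a convergent p-series with p=2 > 1)

Inconclusive (lim aₙ = 0; need another test)


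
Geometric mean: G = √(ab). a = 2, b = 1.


GM = √(2×1) = √2 = 1.4142

GM = 1.4142


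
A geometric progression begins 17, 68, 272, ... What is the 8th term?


aₙ = a₁·r^(n-1)
= 17×4^7
= 17×16384
= 278528

a_8 = 278528


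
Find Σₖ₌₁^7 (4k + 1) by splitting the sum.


Σ(4k+1) = 4·Σk + 1·n
= 4·28 + 1·7
= 112 + 7 = 119

Σ = 119


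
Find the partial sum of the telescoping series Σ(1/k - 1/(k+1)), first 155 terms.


Telescoping: adjacent terms cancel.
= 1/1 - 1/156
= 1 - 1/156 = 155/156

Sum = 155/156


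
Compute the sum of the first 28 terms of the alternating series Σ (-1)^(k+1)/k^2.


S = 1 - 1/4 + 1/9 - 1/16 + 1/25 - 1/36 + 1/49 - 1/64 ± ...
= 0.8219
(Full series converges to +π²/12 ≈ +0.8225)

S_28 = 0.8219


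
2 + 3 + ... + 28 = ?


Σₖ₌2^28 k = Σₖ₌₁^28 k − Σₖ₌₁^1 k
= 28·29/2 − 1·2/2
= 406 − 1 = 405

Σk = 405


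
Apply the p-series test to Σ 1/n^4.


p-series test: Σ c/n^p converges if p > 1, diverges if p ≤ 1 (constant c > 0 doesn't affect convergence).
p = 4
4 > 1 → CONVERGES

Converges (p = 4 > 1)


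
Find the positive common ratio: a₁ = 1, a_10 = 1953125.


r^(n-1) = aₙ/a₁
r^9 = 1953125/1 = 1953125
r = 1953125^(1/9)
= 5

r = 5


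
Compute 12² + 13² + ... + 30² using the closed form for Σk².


Σₖ₌12^30 k² = Σₖ₌₁^30 k² − Σₖ₌₁^11 k²
= 30·31·61/6 − 11·12·23/6
= 9455 − 506 = 8949

Σk² = 8949


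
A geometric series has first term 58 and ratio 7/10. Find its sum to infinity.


S∞ = a₁/(1-r) = 58/(1 - 7/10)
= 58/(3/10)
= 580/3

S∞ = 580/3


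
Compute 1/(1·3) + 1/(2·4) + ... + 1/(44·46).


1/(k(k+2)) = (1/2)·(1/k - 1/(k+2)) (partial fractions)
Telescoping: Σ = (1/2)·(1 + 1/2 - 1/45 - 1/46) = 1507/2070

Sum = 1507/2070
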